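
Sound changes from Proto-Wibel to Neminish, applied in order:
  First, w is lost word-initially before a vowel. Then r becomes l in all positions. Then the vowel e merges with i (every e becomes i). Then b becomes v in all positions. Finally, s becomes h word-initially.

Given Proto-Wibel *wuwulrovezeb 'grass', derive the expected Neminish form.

uwulloviziv

Neminish: start from *wuwulrovezeb.
  rule 1 (glide loss): wuwulrovezeb → uwulrovezeb
  rule 2 (unconditioned shift): uwulrovezeb → uwullovezeb
  rule 3 (vowel merger): uwullovezeb → uwullovizib
  rule 4 (unconditioned shift): uwullovizib → uwulloviziv
  rule 5: no change — uwulloviziv
  ⇒ Neminish uwulloviziv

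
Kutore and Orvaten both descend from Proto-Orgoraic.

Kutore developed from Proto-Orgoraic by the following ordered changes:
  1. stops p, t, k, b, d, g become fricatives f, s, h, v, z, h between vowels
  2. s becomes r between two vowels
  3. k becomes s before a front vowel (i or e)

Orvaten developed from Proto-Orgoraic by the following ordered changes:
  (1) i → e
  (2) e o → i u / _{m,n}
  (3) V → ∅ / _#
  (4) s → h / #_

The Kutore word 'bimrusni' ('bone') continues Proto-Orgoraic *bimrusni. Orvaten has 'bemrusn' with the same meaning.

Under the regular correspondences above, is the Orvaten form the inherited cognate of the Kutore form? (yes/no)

Derive the expected Orvaten reflex of *bimrusni:
Orvaten: *bimrusni > bemrusne > bimrusne > bimrusn  (by vowel merger, pre-nasal raising, apocope)
The regular Orvaten reflex would be 'bimrusn', but the attested form is 'bemrusn'. The correspondence is irregular, so they are not cognates (the Orvaten form has a different source).

no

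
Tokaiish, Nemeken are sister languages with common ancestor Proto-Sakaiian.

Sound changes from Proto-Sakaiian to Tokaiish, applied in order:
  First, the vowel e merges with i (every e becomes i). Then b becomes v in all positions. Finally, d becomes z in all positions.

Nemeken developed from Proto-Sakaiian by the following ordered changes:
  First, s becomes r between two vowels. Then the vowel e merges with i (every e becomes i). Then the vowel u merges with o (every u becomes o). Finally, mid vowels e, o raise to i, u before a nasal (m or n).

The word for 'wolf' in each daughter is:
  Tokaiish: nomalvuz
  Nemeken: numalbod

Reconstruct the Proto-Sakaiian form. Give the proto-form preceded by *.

*nomalbud

Position 8: Tokaiish has z, Nemeken has d. Nemeken preserves d here (none of its changes turn any other segment into d), so the proto-segment is *d.
Position 6: Tokaiish has v, Nemeken has b. Nemeken preserves b here (none of its changes turn any other segment into b), so the proto-segment is *b.
This points to *nomalbud. Verify forward in each daughter:
Tokaiish: *nomalbud > nomalvud > nomalvuz  (by unconditioned shift, unconditioned shift)
Nemeken: *nomalbud
  nomalbud (rule 1 does not apply)
  nomalbud (rule 2 does not apply)
  nomalbud → nomalbod   [vowel merger]
  nomalbod → numalbod   [pre-nasal raising]
  giving Nemeken numalbod.
Only *nomalbud yields all of Tokaiish nomalvuz, Nemeken numalbod.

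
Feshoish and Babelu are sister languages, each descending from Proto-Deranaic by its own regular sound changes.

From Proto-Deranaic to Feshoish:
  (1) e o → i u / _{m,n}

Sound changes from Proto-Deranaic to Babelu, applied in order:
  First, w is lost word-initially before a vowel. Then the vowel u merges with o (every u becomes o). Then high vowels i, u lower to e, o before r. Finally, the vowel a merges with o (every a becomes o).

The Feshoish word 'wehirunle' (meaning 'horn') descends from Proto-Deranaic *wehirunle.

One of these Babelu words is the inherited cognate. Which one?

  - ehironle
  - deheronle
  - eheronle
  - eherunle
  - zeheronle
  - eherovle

Babelu: start from *wehirunle.
  rule 1 (glide loss): wehirunle → ehirunle
  rule 2 (vowel merger): ehirunle → ehironle
  rule 3 (pre-rhotic lowering): ehironle → eheronle
  rule 4: no change — eheronle
  ⇒ Babelu eheronle
Only 'eheronle' matches the regular Babelu development of *wehirunle.

eheronle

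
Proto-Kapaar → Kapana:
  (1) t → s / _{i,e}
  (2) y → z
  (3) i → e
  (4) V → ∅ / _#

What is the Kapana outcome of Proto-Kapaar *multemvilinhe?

Kapana: start from *multemvilinhe.
  rule 1 (palatalisation): multemvilinhe → mulsemvilinhe
  rule 2: no change — mulsemvilinhe
  rule 3 (vowel merger): mulsemvilinhe → mulsemvelenhe
  rule 4 (apocope): mulsemvelenhe → mulsemvelenh
  ⇒ Kapana mulsemvelenh

mulsemvelenh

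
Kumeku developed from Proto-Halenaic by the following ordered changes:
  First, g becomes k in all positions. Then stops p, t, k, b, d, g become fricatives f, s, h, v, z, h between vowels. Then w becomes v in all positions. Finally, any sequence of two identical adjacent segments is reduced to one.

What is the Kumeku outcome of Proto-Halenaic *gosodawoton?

kosozavoson

Kumeku: *gosodawoton > kosodawoton > kosozawoson > kosozavoson  (by unconditioned shift, intervocalic lenition, unconditioned shift)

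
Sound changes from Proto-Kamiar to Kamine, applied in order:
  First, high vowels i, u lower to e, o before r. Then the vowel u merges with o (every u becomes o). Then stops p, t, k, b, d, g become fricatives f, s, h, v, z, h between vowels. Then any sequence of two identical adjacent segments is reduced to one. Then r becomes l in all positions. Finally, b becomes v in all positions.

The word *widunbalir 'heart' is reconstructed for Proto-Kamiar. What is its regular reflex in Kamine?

Kamine: *widunbalir
  widunbalir → widunbaler   [pre-rhotic lowering]
  widunbaler → widonbaler   [vowel merger]
  widonbaler → wizonbaler   [intervocalic lenition]
  wizonbaler (rule 4 does not apply)
  wizonbaler → wizonbalel   [unconditioned shift]
  wizonbalel → wizonvalel   [unconditioned shift]
  giving Kamine wizonvalel.

wizonvalel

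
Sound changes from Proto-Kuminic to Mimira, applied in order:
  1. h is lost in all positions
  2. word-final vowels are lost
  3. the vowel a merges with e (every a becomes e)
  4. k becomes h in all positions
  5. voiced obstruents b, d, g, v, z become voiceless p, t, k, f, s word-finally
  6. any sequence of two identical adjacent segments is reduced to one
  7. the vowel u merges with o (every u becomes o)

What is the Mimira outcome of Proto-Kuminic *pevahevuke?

pevevoh

Mimira: *pevahevuke
  pevahevuke → pevaevuke   [h-loss]
  pevaevuke → pevaevuk   [apocope]
  pevaevuk → peveevuk   [vowel merger]
  peveevuk → peveevuh   [unconditioned shift]
  peveevuh (rule 5 does not apply)
  peveevuh → pevevuh   [degemination]
  pevevuh → pevevoh   [vowel merger]
  giving Mimira pevevoh.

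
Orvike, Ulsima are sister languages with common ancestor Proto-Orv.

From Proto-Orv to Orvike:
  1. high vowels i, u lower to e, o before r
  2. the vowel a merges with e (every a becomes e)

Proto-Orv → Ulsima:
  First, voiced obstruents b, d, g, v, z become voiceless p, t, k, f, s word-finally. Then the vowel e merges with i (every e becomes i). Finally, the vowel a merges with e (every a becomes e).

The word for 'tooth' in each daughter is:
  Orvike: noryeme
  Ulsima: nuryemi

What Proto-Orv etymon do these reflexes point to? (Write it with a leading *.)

*nuryame

Position 5: Orvike has e, Ulsima has e. In Ulsima, e can only continue *a, so the proto-segment is *a.
Position 7: Orvike has e, Ulsima has i. Taking the neighbouring segments as reconstructed: Orvike e could go back to *a or *e; Ulsima i could go back to *e or *i — the one source consistent with every daughter is *e.
Verify the candidate proto-form against each daughter:
Orvike: *nuryame > noryame > noryeme  (by pre-rhotic lowering, vowel merger)
Ulsima: start from *nuryame.
  rule 1: no change — nuryame
  rule 2 (vowel merger): nuryame → nuryami
  rule 3 (vowel merger): nuryami → nuryemi
  ⇒ Ulsima nuryemi
No other proto-form is consistent with every reflex, so the reconstruction is *nuryame.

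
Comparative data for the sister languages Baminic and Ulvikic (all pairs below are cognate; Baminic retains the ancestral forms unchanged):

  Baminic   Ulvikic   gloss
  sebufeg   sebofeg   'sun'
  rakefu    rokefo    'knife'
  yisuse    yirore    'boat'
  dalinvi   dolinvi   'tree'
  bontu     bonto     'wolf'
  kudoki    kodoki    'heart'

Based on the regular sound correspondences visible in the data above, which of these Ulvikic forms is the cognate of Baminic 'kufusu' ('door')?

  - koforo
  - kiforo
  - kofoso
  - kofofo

koforo

sebufeg ~ sebofeg — Baminic u corresponds to Ulvikic o after a consonant, before a labial obstruent.
yisuse ~ yirore, kudoki ~ kodoki — Baminic u corresponds to Ulvikic o after a consonant, before a consonant other than r, m, n, p, b, f, v.
yisuse ~ yirore — Baminic s corresponds to Ulvikic r between vowels (before a back vowel).
rakefu ~ rokefo, bontu ~ bonto — Baminic u corresponds to Ulvikic o word-finally.
Applying these to Baminic 'kufusu':
  kufusu → kofusu   (u→o after a consonant, before a labial obstruent)
  kofusu → kofosu   (u→o after a consonant, before a consonant other than r, m, n, p, b, f, v)
  kofosu → koforu   (s→r between vowels (before a back vowel))
  koforu → koforo   (u→o word-finally)
So the Ulvikic cognate is 'koforo'.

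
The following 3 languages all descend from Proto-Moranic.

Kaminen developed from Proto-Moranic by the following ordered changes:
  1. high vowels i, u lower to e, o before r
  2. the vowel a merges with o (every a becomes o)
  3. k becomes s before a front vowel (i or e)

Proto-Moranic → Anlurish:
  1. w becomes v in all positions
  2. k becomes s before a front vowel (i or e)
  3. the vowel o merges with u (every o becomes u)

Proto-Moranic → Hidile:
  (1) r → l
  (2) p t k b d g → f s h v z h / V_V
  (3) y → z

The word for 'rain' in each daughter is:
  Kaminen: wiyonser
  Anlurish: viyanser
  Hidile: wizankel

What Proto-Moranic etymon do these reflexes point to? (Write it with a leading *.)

Position 4: Kaminen has o, Anlurish has a, Hidile has a. Anlurish preserves a here (none of its changes turn any other segment into a), so the proto-segment is *a.
Position 3: Kaminen has y, Anlurish has y, Hidile has z. Kaminen preserves y here (none of its changes turn any other segment into y), so the proto-segment is *y.
Position 1: Kaminen has w, Anlurish has v, Hidile has w. Kaminen preserves w here (none of its changes turn any other segment into w), so the proto-segment is *w.
This points to *wiyanker. Verify forward in each daughter:
Kaminen: *wiyanker > wiyonker > wiyonser  (by vowel merger, palatalisation)
Anlurish: *wiyanker > viyanker > viyanser  (by unconditioned shift, palatalisation)
Hidile: *wiyanker
  wiyanker → wiyankel   [unconditioned shift]
  wiyankel (rule 2 does not apply)
  wiyankel → wizankel   [unconditioned shift]
  giving Hidile wizankel.
Only *wiyanker yields all of Kaminen wiyonser, Anlurish viyanser, Hidile wizankel.

*wiyanker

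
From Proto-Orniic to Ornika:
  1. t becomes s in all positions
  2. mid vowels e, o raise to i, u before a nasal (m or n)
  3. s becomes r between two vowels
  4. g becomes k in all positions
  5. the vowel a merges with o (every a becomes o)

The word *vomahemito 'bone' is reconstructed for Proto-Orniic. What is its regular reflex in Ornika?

Ornika: *vomahemito
  vomahemito → vomahemiso   [unconditioned shift]
  vomahemiso → vumahimiso   [pre-nasal raising]
  vumahimiso → vumahimiro   [rhotacism]
  vumahimiro (rule 4 does not apply)
  vumahimiro → vumohimiro   [vowel merger]
  giving Ornika vumohimiro.

vumohimiro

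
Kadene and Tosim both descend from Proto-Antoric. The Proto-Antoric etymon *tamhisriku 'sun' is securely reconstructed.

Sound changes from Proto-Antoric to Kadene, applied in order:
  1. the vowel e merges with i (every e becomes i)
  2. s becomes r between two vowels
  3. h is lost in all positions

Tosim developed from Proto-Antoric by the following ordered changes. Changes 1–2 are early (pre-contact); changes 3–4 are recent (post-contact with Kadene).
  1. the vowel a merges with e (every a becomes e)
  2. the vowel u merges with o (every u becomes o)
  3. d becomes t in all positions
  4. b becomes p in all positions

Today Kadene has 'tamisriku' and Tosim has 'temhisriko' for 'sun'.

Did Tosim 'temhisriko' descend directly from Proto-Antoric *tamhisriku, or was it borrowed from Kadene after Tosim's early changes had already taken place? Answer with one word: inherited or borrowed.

inherited

If inherited, *tamhisriku would pass through all of Tosim's changes:
Tosim: start from *tamhisriku.
  rule 1 (vowel merger): tamhisriku → temhisriku
  rule 2 (vowel merger): temhisriku → temhisriko
  rule 3: no change — temhisriko
  rule 4: no change — temhisriko
  ⇒ Tosim temhisriko
If borrowed from Kadene 'tamisriku' after the early changes, it would undergo only the recent ones:
  rule 3 (unconditioned shift): no change (tamisriku)
  rule 4 (unconditioned shift): no change (tamisriku)
  ⇒ as a loan: tamisriku
Tosim 'temhisriko' matches the inherited outcome exactly, so it is an inherited cognate, not a loan.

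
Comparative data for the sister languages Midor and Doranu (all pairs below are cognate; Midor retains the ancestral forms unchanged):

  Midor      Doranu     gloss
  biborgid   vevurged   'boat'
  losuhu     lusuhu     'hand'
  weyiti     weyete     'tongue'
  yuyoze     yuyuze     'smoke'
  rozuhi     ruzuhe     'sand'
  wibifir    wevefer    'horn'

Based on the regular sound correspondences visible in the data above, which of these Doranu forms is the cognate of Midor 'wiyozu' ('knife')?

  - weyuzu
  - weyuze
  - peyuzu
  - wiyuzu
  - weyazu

biborgid ~ vevurged, weyiti ~ weyete — Midor i corresponds to Doranu e after a consonant, before a consonant other than r, m, n, p, b, f, v.
losuhu ~ lusuhu, yuyoze ~ yuyuze — Midor o corresponds to Doranu u after a consonant, before a consonant other than r, m, n, p, b, f, v.
Applying these to Midor 'wiyozu':
  wiyozu → weyozu   (i→e after a consonant, before a consonant other than r, m, n, p, b, f, v)
  weyozu → weyuzu   (o→u after a consonant, before a consonant other than r, m, n, p, b, f, v)
So the Doranu cognate is 'weyuzu'.

weyuzu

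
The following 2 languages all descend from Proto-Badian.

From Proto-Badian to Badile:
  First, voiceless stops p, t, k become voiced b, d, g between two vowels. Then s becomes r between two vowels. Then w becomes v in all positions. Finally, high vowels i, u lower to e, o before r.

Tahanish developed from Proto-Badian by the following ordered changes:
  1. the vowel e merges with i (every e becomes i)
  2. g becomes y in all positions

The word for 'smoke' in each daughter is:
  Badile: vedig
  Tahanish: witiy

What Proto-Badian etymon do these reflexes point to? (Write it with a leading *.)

Position 5: Badile has g, Tahanish has y. Taking the neighbouring segments as reconstructed: Badile g can only go back to *g; Tahanish y could go back to *g or *y — the one source consistent with every daughter is *g.
Position 3: Badile has d, Tahanish has t. Tahanish preserves t here (none of its changes turn any other segment into t), so the proto-segment is *t.
Verify the candidate proto-form against each daughter:
Badile: *wetig > wedig > vedig  (by intervocalic voicing, unconditioned shift)
Tahanish: start from *wetig.
  rule 1 (vowel merger): wetig → witig
  rule 2 (unconditioned shift): witig → witiy
  ⇒ Tahanish witiy
Only *wetig yields all of Badile vedig, Tahanish witiy.

*wetig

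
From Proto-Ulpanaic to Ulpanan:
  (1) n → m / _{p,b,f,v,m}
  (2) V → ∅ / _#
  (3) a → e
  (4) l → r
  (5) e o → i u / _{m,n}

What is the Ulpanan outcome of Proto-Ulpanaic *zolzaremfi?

Ulpanan: *zolzaremfi
  zolzaremfi (rule 1 does not apply)
  zolzaremfi → zolzaremf   [apocope]
  zolzaremf → zolzeremf   [vowel merger]
  zolzeremf → zorzeremf   [unconditioned shift]
  zorzeremf → zorzerimf   [pre-nasal raising]
  giving Ulpanan zorzerimf.

zorzerimf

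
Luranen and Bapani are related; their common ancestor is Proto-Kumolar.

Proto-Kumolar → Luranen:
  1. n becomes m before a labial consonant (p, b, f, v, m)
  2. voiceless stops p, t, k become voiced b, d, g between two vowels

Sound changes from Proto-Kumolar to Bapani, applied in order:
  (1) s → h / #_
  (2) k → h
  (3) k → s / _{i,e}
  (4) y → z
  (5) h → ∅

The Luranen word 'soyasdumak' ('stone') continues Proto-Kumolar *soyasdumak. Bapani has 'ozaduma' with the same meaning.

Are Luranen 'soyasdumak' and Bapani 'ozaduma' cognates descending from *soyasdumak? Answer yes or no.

Derive the expected Bapani reflex of *soyasdumak:
Bapani: *soyasdumak > hoyasdumak > hoyasdumah > hozasdumah > ozasduma  (by debuccalisation, unconditioned shift, unconditioned shift, h-loss)
The regular Bapani reflex would be 'ozasduma', but the attested form is 'ozaduma'. The correspondence is irregular, so they are not cognates (the Bapani form has a different source).

no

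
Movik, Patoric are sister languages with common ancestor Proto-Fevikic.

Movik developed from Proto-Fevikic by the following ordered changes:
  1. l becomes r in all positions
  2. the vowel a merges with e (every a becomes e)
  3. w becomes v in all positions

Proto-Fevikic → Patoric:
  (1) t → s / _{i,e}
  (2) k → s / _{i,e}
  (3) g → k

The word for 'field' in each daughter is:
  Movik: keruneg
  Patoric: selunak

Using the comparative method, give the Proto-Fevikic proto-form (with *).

*kelunag

Position 3: Movik has r, Patoric has l. Patoric preserves l here (none of its changes turn any other segment into l), so the proto-segment is *l.
Position 6: Movik has e, Patoric has a. Patoric preserves a here (none of its changes turn any other segment into a), so the proto-segment is *a.
Verify the candidate proto-form against each daughter:
Movik: start from *kelunag.
  rule 1 (unconditioned shift): kelunag → kerunag
  rule 2 (vowel merger): kerunag → keruneg
  rule 3: no change — keruneg
  ⇒ Movik keruneg
Patoric: start from *kelunag.
  rule 1: no change — kelunag
  rule 2 (palatalisation): kelunag → selunag
  rule 3 (unconditioned shift): selunag → selunak
  ⇒ Patoric selunak
*kelunag is the unique common source.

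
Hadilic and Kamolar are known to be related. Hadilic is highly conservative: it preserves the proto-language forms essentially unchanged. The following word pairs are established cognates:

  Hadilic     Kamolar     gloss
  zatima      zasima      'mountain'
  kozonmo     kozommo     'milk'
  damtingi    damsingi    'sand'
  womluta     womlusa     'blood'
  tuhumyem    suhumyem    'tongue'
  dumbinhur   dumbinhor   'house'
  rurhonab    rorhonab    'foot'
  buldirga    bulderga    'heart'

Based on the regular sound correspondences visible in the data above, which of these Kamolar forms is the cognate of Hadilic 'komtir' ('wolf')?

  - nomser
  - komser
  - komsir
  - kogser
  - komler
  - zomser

damtingi ~ damsingi — Hadilic t corresponds to Kamolar s after a consonant, before a front vowel.
buldirga ~ bulderga — Hadilic i corresponds to Kamolar e after a consonant, before r.
Applying these to Hadilic 'komtir':
  komtir → komsir   (t→s after a consonant, before a front vowel)
  komsir → komser   (i→e after a consonant, before r)
So the Kamolar cognate is 'komser'.

komser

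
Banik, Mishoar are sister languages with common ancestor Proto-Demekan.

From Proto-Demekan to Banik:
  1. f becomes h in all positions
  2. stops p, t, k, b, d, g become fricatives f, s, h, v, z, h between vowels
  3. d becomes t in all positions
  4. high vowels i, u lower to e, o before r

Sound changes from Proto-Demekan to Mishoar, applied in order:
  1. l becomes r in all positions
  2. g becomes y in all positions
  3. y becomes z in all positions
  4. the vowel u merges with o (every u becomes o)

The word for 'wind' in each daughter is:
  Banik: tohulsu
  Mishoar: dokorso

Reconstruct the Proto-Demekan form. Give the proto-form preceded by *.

Position 4: Banik has u, Mishoar has o. Banik preserves u here (none of its changes turn any other segment into u), so the proto-segment is *u.
Position 1: Banik has t, Mishoar has d. Mishoar preserves d here (none of its changes turn any other segment into d), so the proto-segment is *d.
Position 3: Banik has h, Mishoar has k. Mishoar preserves k here (none of its changes turn any other segment into k), so the proto-segment is *k.
Continuing position by position gives *dokulsu; check it forward:
Banik: *dokulsu > dohulsu > tohulsu  (by intervocalic lenition, unconditioned shift)
Mishoar: *dokulsu > dokursu > dokorso  (by unconditioned shift, vowel merger)
*dokulsu is the unique common source.

*dokulsu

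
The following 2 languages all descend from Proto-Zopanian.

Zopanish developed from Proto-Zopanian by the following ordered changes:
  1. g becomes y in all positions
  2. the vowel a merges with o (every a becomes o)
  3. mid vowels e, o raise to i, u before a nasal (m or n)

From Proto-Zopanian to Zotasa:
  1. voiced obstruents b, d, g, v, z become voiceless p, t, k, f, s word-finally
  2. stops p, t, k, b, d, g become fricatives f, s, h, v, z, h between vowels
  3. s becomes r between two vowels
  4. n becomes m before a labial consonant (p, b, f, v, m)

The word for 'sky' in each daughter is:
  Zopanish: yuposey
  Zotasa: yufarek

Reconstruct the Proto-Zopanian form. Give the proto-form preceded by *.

Position 5: Zopanish has s, Zotasa has r. Zopanish preserves s here (none of its changes turn any other segment into s), so the proto-segment is *s.
Position 7: Zopanish has y, Zotasa has k. Taking the neighbouring segments as reconstructed: Zopanish y could go back to *g or *y; Zotasa k could go back to *k or *g — the one source consistent with every daughter is *g.
Position 3: Zopanish has p, Zotasa has f. Zopanish preserves p here (none of its changes turn any other segment into p), so the proto-segment is *p.
This points to *yupaseg. Verify forward in each daughter:
Zopanish: start from *yupaseg.
  rule 1 (unconditioned shift): yupaseg → yupasey
  rule 2 (vowel merger): yupasey → yuposey
  rule 3: no change — yuposey
  ⇒ Zopanish yuposey
Zotasa: start from *yupaseg.
  rule 1 (final devoicing): yupaseg → yupasek
  rule 2 (intervocalic lenition): yupasek → yufasek
  rule 3 (rhotacism): yufasek → yufarek
  rule 4: no change — yufarek
  ⇒ Zotasa yufarek
*yupaseg is the unique common source.

*yupaseg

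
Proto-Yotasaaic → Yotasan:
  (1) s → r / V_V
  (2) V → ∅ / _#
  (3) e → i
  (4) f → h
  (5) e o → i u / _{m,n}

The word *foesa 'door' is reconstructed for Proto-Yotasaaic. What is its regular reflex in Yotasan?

Yotasan: *foesa
  foesa → foera   [rhotacism]
  foera → foer   [apocope]
  foer → foir   [vowel merger]
  foir → hoir   [unconditioned shift]
  hoir (rule 5 does not apply)
  giving Yotasan hoir.

hoir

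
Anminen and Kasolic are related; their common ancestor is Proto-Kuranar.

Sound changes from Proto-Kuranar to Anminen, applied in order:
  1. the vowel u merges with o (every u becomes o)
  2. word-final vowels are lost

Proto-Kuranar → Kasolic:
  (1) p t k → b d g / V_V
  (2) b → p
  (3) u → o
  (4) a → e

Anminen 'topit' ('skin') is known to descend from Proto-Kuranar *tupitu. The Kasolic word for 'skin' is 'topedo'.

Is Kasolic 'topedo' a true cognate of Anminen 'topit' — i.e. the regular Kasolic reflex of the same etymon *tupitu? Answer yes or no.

Derive the expected Kasolic reflex of *tupitu:
Kasolic: *tupitu
  tupitu → tubidu   [intervocalic voicing]
  tubidu → tupidu   [unconditioned shift]
  tupidu → topido   [vowel merger]
  topido (rule 4 does not apply)
  giving Kasolic topido.
The regular Kasolic reflex would be 'topido', but the attested form is 'topedo'. The correspondence is irregular, so they are not cognates (the Kasolic form has a different source).

no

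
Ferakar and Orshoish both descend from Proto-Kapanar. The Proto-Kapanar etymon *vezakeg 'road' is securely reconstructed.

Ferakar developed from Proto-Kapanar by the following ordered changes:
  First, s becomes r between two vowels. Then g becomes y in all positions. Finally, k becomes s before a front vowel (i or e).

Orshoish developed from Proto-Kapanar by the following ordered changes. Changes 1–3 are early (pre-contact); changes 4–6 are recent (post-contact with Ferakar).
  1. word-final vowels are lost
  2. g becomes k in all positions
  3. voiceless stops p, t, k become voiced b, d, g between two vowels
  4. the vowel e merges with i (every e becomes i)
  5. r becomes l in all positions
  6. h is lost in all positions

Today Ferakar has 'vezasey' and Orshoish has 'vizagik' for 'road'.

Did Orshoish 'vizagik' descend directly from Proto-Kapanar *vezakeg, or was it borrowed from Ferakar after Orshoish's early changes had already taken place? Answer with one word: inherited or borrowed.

inherited

If inherited, *vezakeg would pass through all of Orshoish's changes:
Orshoish: *vezakeg > vezakek > vezagek > vizagik  (by unconditioned shift, intervocalic voicing, vowel merger)
If borrowed from Ferakar 'vezasey' after the early changes, it would undergo only the recent ones:
  rule 4 (vowel merger): vezasey → vizasiy
  rule 5 (unconditioned shift): no change (vizasiy)
  rule 6 (h-loss): no change (vizasiy)
  ⇒ as a loan: vizasiy
Orshoish 'vizagik' matches the inherited outcome exactly, so it is an inherited cognate, not a loan.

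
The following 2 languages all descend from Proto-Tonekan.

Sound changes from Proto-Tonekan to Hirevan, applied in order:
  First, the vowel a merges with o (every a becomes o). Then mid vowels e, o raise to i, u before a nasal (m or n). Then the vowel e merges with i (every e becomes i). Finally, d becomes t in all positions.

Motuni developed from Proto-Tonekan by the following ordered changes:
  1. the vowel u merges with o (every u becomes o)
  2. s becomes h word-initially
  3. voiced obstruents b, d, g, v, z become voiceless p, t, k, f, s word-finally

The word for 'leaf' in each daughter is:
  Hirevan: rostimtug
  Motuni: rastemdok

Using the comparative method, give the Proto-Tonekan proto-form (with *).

*rastemdug

Position 9: Hirevan has g, Motuni has k. Hirevan preserves g here (none of its changes turn any other segment into g), so the proto-segment is *g.
Position 7: Hirevan has t, Motuni has d. Motuni preserves d here (none of its changes turn any other segment into d), so the proto-segment is *d.
Position 5: Hirevan has i, Motuni has e. Motuni preserves e here (none of its changes turn any other segment into e), so the proto-segment is *e.
Continuing position by position gives *rastemdug; check it forward:
Hirevan: *rastemdug > rostemdug > rostimdug > rostimtug  (by vowel merger, pre-nasal raising, unconditioned shift)
Motuni: *rastemdug
  rastemdug → rastemdog   [vowel merger]
  rastemdog (rule 2 does not apply)
  rastemdog → rastemdok   [final devoicing]
  giving Motuni rastemdok.
No other proto-form is consistent with every reflex, so the reconstruction is *rastemdug.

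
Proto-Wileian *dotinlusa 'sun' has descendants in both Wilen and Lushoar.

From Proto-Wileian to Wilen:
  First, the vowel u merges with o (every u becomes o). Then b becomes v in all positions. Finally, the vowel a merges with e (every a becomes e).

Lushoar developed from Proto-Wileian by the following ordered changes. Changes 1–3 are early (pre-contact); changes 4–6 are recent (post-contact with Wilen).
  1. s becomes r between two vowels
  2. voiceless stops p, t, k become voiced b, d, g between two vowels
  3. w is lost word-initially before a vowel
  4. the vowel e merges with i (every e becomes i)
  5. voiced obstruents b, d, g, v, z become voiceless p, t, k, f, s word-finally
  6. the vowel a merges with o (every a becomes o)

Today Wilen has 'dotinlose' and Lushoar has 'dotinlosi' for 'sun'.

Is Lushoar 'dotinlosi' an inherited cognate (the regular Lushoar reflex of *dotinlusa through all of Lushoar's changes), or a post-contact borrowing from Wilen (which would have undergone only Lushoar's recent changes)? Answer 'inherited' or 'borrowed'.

If inherited, *dotinlusa would pass through all of Lushoar's changes:
Lushoar: *dotinlusa
  dotinlusa → dotinlura   [rhotacism]
  dotinlura → dodinlura   [intervocalic voicing]
  dodinlura (rule 3 does not apply)
  dodinlura (rule 4 does not apply)
  dodinlura (rule 5 does not apply)
  dodinlura → dodinluro   [vowel merger]
  giving Lushoar dodinluro.
If borrowed from Wilen 'dotinlose' after the early changes, it would undergo only the recent ones:
  rule 4 (vowel merger): dotinlose → dotinlosi
  rule 5 (final devoicing): no change (dotinlosi)
  rule 6 (vowel merger): no change (dotinlosi)
  ⇒ as a loan: dotinlosi
Lushoar 'dotinlosi' matches the loan outcome 'dotinlosi', not the inherited 'dodinluro' — it skipped the early Lushoar changes, so it was borrowed from Wilen.

borrowed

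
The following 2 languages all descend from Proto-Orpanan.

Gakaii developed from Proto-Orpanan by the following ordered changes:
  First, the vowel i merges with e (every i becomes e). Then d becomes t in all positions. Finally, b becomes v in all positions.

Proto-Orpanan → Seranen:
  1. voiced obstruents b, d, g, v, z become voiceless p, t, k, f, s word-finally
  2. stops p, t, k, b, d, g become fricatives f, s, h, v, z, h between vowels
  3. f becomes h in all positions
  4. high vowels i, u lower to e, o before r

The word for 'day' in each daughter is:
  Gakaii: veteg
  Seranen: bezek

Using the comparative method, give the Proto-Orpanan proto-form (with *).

Position 1: Gakaii has v, Seranen has b. Seranen preserves b here (none of its changes turn any other segment into b), so the proto-segment is *b.
Position 3: Gakaii has t, Seranen has z. Taking the neighbouring segments as reconstructed: Gakaii t could go back to *t or *d; Seranen z could go back to *d or *z — the one source consistent with every daughter is *d.
Continuing position by position gives *bedeg; check it forward:
Gakaii: *bedeg > beteg > veteg  (by unconditioned shift, unconditioned shift)
Seranen: *bedeg > bedek > bezek  (by final devoicing, intervocalic lenition)
*bedeg is the unique common source.

*bedeg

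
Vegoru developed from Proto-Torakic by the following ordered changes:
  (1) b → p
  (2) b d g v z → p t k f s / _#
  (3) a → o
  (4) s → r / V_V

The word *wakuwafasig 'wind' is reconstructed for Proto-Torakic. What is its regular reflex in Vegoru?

wokuwoforik

Vegoru: start from *wakuwafasig.
  rule 1: no change — wakuwafasig
  rule 2 (final devoicing): wakuwafasig → wakuwafasik
  rule 3 (vowel merger): wakuwafasik → wokuwofosik
  rule 4 (rhotacism): wokuwofosik → wokuwoforik
  ⇒ Vegoru wokuwoforik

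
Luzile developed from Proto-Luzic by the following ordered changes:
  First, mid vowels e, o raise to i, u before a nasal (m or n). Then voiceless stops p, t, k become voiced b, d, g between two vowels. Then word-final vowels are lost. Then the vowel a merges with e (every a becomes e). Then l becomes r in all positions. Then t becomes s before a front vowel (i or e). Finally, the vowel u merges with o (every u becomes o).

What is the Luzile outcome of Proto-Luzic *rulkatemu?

rorkedim

Luzile: *rulkatemu > rulkatimu > rulkadimu > rulkadim > rulkedim > rurkedim > rorkedim  (by pre-nasal raising, intervocalic voicing, apocope, vowel merger, unconditioned shift, vowel merger)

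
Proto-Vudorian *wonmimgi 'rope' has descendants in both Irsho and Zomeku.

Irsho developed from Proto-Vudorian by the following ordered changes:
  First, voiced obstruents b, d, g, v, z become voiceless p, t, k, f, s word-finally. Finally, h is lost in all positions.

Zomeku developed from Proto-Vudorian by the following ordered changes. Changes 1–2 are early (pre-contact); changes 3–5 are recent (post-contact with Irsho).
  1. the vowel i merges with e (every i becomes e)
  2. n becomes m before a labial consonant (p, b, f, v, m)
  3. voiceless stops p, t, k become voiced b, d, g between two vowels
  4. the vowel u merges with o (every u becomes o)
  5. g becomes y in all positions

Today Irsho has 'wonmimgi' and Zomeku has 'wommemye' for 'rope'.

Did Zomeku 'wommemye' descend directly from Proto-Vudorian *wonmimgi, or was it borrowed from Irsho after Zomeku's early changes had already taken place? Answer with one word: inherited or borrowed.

inherited

If inherited, *wonmimgi would pass through all of Zomeku's changes:
Zomeku: start from *wonmimgi.
  rule 1 (vowel merger): wonmimgi → wonmemge
  rule 2 (nasal place assimilation): wonmemge → wommemge
  rule 3: no change — wommemge
  rule 4: no change — wommemge
  rule 5 (unconditioned shift): wommemge → wommemye
  ⇒ Zomeku wommemye
If borrowed from Irsho 'wonmimgi' after the early changes, it would undergo only the recent ones:
  rule 3 (intervocalic voicing): no change (wonmimgi)
  rule 4 (vowel merger): no change (wonmimgi)
  rule 5 (unconditioned shift): wonmimgi → wonmimyi
  ⇒ as a loan: wonmimyi
Zomeku 'wommemye' matches the inherited outcome exactly, so it is an inherited cognate, not a loan.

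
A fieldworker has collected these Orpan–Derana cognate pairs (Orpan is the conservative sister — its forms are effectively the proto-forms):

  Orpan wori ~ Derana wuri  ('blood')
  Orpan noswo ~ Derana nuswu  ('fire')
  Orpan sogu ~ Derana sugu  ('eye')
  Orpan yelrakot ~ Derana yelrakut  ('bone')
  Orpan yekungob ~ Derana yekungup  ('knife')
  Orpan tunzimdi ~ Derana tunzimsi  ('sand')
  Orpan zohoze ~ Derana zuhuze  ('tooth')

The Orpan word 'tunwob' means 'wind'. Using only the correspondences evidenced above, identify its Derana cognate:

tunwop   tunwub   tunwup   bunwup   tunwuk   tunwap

tunwup

yekungob ~ yekungup — Orpan o corresponds to Derana u after a consonant, before a labial obstruent.
yekungob ~ yekungup — Orpan b corresponds to Derana p word-finally.
Applying these to Orpan 'tunwob':
  tunwob → tunwub   (o→u after a consonant, before a labial obstruent)
  tunwub → tunwup   (b→p word-finally)
So the Derana cognate is 'tunwup'.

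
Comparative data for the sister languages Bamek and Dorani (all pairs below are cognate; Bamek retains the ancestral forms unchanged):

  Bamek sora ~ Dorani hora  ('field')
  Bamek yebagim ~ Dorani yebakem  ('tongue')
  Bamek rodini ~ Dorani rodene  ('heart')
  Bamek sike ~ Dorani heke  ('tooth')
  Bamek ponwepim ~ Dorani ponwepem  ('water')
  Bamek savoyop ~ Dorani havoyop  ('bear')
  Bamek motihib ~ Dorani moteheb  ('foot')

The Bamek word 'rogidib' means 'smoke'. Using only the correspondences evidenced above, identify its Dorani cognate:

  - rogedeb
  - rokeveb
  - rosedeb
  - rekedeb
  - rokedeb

yebagim ~ yebakem — Bamek g corresponds to Dorani k between vowels (before a front vowel).
sike ~ heke, motihib ~ moteheb — Bamek i corresponds to Dorani e after a consonant, before a consonant other than r, m, n, p, b, f, v.
motihib ~ moteheb — Bamek i corresponds to Dorani e after a consonant, before a labial obstruent.
Applying these to Bamek 'rogidib':
  rogidib → rokidib   (g→k between vowels (before a front vowel))
  rokidib → rokedib   (i→e after a consonant, before a consonant other than r, m, n, p, b, f, v)
  rokedib → rokedeb   (i→e after a consonant, before a labial obstruent)
So the Dorani cognate is 'rokedeb'.

rokedeb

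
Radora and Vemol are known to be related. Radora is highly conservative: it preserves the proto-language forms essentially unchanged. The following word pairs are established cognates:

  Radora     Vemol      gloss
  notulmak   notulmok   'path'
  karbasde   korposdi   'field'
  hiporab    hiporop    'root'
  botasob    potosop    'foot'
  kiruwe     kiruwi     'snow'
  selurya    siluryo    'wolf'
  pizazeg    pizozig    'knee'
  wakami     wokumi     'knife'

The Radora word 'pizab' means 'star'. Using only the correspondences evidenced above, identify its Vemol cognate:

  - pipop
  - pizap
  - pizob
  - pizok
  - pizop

hiporab ~ hiporop — Radora a corresponds to Vemol o after a consonant, before a labial obstruent.
hiporab ~ hiporop, botasob ~ potosop — Radora b corresponds to Vemol p word-finally.
Applying these to Radora 'pizab':
  pizab → pizob   (a→o after a consonant, before a labial obstruent)
  pizob → pizop   (b→p word-finally)
So the Vemol cognate is 'pizop'.

pizop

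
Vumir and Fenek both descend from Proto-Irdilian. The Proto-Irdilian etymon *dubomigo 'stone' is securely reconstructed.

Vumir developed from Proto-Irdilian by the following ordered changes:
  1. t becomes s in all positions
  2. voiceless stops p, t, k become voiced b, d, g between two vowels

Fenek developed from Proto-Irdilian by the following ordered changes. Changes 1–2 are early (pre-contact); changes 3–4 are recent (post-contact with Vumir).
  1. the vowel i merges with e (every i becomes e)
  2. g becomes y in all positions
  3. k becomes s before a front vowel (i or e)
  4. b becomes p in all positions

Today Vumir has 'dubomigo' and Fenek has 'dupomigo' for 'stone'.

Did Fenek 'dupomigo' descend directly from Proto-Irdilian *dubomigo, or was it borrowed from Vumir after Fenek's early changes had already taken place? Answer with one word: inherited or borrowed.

If inherited, *dubomigo would pass through all of Fenek's changes:
Fenek: *dubomigo
  dubomigo → dubomego   [vowel merger]
  dubomego → dubomeyo   [unconditioned shift]
  dubomeyo (rule 3 does not apply)
  dubomeyo → dupomeyo   [unconditioned shift]
  giving Fenek dupomeyo.
If borrowed from Vumir 'dubomigo' after the early changes, it would undergo only the recent ones:
  rule 3 (palatalisation): no change (dubomigo)
  rule 4 (unconditioned shift): dubomigo → dupomigo
  ⇒ as a loan: dupomigo
Fenek 'dupomigo' matches the loan outcome 'dupomigo', not the inherited 'dupomeyo' — it skipped the early Fenek changes, so it was borrowed from Vumir.

borrowed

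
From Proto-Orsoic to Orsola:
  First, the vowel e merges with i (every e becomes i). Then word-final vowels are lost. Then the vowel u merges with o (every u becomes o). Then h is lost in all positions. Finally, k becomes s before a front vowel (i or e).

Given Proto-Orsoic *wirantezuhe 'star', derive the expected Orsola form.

Orsola: start from *wirantezuhe.
  rule 1 (vowel merger): wirantezuhe → wirantizuhi
  rule 2 (apocope): wirantizuhi → wirantizuh
  rule 3 (vowel merger): wirantizuh → wirantizoh
  rule 4 (h-loss): wirantizoh → wirantizo
  rule 5: no change — wirantizo
  ⇒ Orsola wirantizo

wirantizo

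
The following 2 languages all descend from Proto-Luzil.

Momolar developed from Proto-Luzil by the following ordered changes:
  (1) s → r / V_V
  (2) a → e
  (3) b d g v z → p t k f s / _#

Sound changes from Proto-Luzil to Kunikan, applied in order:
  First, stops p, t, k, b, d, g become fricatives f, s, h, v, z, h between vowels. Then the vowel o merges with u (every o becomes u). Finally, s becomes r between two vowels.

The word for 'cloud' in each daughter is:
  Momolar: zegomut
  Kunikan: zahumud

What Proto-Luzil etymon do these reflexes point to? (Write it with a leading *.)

*zagomud

Position 7: Momolar has t, Kunikan has d. Kunikan preserves d here (none of its changes turn any other segment into d), so the proto-segment is *d.
Position 3: Momolar has g, Kunikan has h. Momolar preserves g here (none of its changes turn any other segment into g), so the proto-segment is *g.
Position 2: Momolar has e, Kunikan has a. Kunikan preserves a here (none of its changes turn any other segment into a), so the proto-segment is *a.
This points to *zagomud. Verify forward in each daughter:
Momolar: *zagomud > zegomud > zegomut  (by vowel merger, final devoicing)
Kunikan: *zagomud
  zagomud → zahomud   [intervocalic lenition]
  zahomud → zahumud   [vowel merger]
  zahumud (rule 3 does not apply)
  giving Kunikan zahumud.
No other proto-form is consistent with every reflex, so the reconstruction is *zagomud.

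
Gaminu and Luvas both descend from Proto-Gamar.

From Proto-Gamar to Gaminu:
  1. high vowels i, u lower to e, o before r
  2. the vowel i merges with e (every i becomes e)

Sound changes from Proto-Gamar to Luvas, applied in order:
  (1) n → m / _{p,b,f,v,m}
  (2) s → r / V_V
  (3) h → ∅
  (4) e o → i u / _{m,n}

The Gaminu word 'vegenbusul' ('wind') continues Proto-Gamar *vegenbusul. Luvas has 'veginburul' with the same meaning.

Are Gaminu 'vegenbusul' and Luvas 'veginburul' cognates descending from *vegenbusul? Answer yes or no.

Derive the expected Luvas reflex of *vegenbusul:
Luvas: start from *vegenbusul.
  rule 1 (nasal place assimilation): vegenbusul → vegembusul
  rule 2 (rhotacism): vegembusul → vegemburul
  rule 3: no change — vegemburul
  rule 4 (pre-nasal raising): vegemburul → vegimburul
  ⇒ Luvas vegimburul
The regular Luvas reflex would be 'vegimburul', but the attested form is 'veginburul'. The correspondence is irregular, so they are not cognates (the Luvas form has a different source).

no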